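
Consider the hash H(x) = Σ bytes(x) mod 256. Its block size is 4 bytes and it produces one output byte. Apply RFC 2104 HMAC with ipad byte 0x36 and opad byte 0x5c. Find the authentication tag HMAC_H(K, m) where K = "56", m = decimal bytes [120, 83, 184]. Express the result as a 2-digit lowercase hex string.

7d

Key "56" = 35 36 is 2 bytes ≤ B = 4; zero-pad to 4 bytes: K' = 35 36 00 00.
K' ⊕ ipad = 03 00 36 36.  K' ⊕ opad = 69 6a 5c 5c.
Inner input = (K'⊕ipad) ∥ m = 03 00 36 36 ∥ 78 53 b8.
Inner hash: sum = 3+0+54+54+120+83+184 = 498; mod 256 = 242 → f2.
Outer input = (K'⊕opad) ∥ inner = 69 6a 5c 5c ∥ f2.
Outer hash (tag): sum = 105+106+92+92+242 = 637; mod 256 = 125 → 7d.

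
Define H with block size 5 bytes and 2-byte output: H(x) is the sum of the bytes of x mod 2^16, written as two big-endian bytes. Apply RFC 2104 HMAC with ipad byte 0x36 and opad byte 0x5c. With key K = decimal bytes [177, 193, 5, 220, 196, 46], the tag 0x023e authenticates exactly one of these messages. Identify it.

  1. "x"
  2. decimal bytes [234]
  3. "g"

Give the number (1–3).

Key decimal bytes [177, 193, 5, 220, 196, 46] = b1 c1 05 dc c4 2e is 6 bytes > B = 5, so hash it first: H(key) = 03 45, then zero-pad to 5 bytes: K' = 03 45 00 00 00.
K' ⊕ ipad = 35 73 36 36 36; K' ⊕ opad = 5f 19 5c 5c 5c.
m1: inner = H(35 73 36 36 36 78) = 01 c2; tag = H(5f 19 5c 5c 5c 01 c2) = 024f
m2: inner = H(35 73 36 36 36 ea) = 02 34; tag = H(5f 19 5c 5c 5c 02 34) = 01c2
m3: inner = H(35 73 36 36 36 67) = 01 b1; tag = H(5f 19 5c 5c 5c 01 b1) = 023e ← matches

3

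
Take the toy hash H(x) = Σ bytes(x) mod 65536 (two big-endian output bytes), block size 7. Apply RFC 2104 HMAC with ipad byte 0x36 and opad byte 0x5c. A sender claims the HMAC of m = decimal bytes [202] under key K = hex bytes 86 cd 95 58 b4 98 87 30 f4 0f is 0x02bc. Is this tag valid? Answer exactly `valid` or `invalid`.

valid

Key hex bytes 86 cd 95 58 b4 98 87 30 f4 0f is 10 bytes > B = 7, so hash it first: H(key) = 05 46, then zero-pad to 7 bytes: K' = 05 46 00 00 00 00 00.
K' ⊕ ipad = 33 70 36 36 36 36 36; K' ⊕ opad = 59 1a 5c 5c 5c 5c 5c.
Inner hash: sum = 51+112+54+54+54+54+54+202 = 635 → 02 7b.
Outer hash (recomputed tag): sum = 89+26+92+92+92+92+92+2+123 = 700 → 02 bc.
Recomputed tag = 02bc; claimed = 02bc → match.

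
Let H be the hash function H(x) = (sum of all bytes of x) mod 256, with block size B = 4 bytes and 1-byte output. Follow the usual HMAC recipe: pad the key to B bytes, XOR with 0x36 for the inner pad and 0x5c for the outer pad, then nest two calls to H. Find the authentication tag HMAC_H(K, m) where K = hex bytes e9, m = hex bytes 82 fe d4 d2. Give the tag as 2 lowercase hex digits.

70

Key hex bytes e9 is 1 byte ≤ B = 4; zero-pad to 4 bytes: K' = e9 00 00 00.
K' ⊕ ipad = df 36 36 36.  K' ⊕ opad = b5 5c 5c 5c.
Inner input = (K'⊕ipad) ∥ m = df 36 36 36 ∥ 82 fe d4 d2.
Inner hash: sum = 223+54+54+54+130+254+212+210 = 1191; mod 256 = 167 → a7.
Outer input = (K'⊕opad) ∥ inner = b5 5c 5c 5c ∥ a7.
Outer hash (tag): sum = 181+92+92+92+167 = 624; mod 256 = 112 → 70.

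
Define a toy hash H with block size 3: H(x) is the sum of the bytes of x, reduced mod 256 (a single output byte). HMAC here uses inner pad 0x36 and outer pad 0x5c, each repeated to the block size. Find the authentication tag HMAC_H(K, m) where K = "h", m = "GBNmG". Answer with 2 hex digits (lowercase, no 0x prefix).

41

Key "h" = 68 is 1 byte ≤ B = 3; zero-pad to 3 bytes: K' = 68 00 00.
K' ⊕ ipad = 5e 36 36.  K' ⊕ opad = 34 5c 5c.
Inner input = (K'⊕ipad) ∥ m = 5e 36 36 ∥ 47 42 4e 6d 47.
Inner hash: sum = 94+54+54+71+66+78+109+71 = 597; mod 256 = 85 → 55.
Outer input = (K'⊕opad) ∥ inner = 34 5c 5c ∥ 55.
Outer hash (tag): sum = 52+92+92+85 = 321; mod 256 = 65 → 41.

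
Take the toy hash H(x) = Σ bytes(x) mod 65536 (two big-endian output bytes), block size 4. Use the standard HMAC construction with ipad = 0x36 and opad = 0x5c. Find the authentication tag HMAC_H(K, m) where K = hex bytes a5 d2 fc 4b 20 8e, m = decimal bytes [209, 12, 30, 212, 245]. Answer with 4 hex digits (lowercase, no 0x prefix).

0209

Key hex bytes a5 d2 fc 4b 20 8e is 6 bytes > B = 4, so hash it first: H(key) = 03 6c, then zero-pad to 4 bytes: K' = 03 6c 00 00.
K' ⊕ ipad = 35 5a 36 36.  K' ⊕ opad = 5f 30 5c 5c.
Inner input = (K'⊕ipad) ∥ m = 35 5a 36 36 ∥ d1 0c 1e d4 f5.
Inner hash: sum = 53+90+54+54+209+12+30+212+245 = 959 → 03 bf.
Outer input = (K'⊕opad) ∥ inner = 5f 30 5c 5c ∥ 03 bf.
Outer hash (tag): sum = 95+48+92+92+3+191 = 521 → 02 09.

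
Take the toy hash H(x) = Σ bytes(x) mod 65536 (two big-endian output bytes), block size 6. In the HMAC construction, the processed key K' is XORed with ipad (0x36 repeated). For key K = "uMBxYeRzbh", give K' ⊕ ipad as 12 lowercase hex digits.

Key "uMBxYeRzbh" = 75 4d 42 78 59 65 52 7a 62 68 is 10 bytes > B = 6, so hash it first: H(key) = 03 d0, then zero-pad to 6 bytes: K' = 03 d0 00 00 00 00.
XOR each byte with 0x36: 03⊕36=35, d0⊕36=e6, 00⊕36=36, 00⊕36=36, 00⊕36=36, 00⊕36=36.

35e636363636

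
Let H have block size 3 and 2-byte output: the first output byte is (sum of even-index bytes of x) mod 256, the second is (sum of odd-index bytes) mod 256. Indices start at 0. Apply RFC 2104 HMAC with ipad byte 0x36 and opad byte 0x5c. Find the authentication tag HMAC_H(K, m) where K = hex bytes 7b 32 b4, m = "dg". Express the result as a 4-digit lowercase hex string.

Key hex bytes 7b 32 b4 is exactly B = 3 bytes: K' = 7b 32 b4.
K' ⊕ ipad = 4d 04 82.  K' ⊕ opad = 27 6e e8.
Inner input = (K'⊕ipad) ∥ m = 4d 04 82 ∥ 64 67.
Inner hash: even-index sum = 310 mod 256 = 54; odd-index sum = 104 mod 256 = 104 → 36 68.
Outer input = (K'⊕opad) ∥ inner = 27 6e e8 ∥ 36 68.
Outer hash (tag): even-index sum = 375 mod 256 = 119; odd-index sum = 164 mod 256 = 164 → 77 a4.

77a4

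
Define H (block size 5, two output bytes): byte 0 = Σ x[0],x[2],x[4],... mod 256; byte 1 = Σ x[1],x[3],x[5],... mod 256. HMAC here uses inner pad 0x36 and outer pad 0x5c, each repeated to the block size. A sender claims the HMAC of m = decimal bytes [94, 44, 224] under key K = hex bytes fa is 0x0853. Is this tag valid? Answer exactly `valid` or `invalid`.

Key hex bytes fa is 1 byte ≤ B = 5; zero-pad to 5 bytes: K' = fa 00 00 00 00.
K' ⊕ ipad = cc 36 36 36 36; K' ⊕ opad = a6 5c 5c 5c 5c.
Inner hash: even-index sum = 356 mod 256 = 100; odd-index sum = 426 mod 256 = 170 → 64 aa.
Outer hash (recomputed tag): even-index sum = 520 mod 256 = 8; odd-index sum = 284 mod 256 = 28 → 08 1c.
Recomputed tag = 081c; claimed = 0853 → mismatch.

invalid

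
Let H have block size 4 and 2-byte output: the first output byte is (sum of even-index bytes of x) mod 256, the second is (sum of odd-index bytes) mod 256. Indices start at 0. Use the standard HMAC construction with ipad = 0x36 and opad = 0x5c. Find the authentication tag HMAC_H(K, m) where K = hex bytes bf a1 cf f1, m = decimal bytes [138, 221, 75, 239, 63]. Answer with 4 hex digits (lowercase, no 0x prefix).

Key hex bytes bf a1 cf f1 is exactly B = 4 bytes: K' = bf a1 cf f1.
K' ⊕ ipad = 89 97 f9 c7.  K' ⊕ opad = e3 fd 93 ad.
Inner input = (K'⊕ipad) ∥ m = 89 97 f9 c7 ∥ 8a dd 4b ef 3f.
Inner hash: even-index sum = 662 mod 256 = 150; odd-index sum = 810 mod 256 = 42 → 96 2a.
Outer input = (K'⊕opad) ∥ inner = e3 fd 93 ad ∥ 96 2a.
Outer hash (tag): even-index sum = 524 mod 256 = 12; odd-index sum = 468 mod 256 = 212 → 0c d4.

0cd4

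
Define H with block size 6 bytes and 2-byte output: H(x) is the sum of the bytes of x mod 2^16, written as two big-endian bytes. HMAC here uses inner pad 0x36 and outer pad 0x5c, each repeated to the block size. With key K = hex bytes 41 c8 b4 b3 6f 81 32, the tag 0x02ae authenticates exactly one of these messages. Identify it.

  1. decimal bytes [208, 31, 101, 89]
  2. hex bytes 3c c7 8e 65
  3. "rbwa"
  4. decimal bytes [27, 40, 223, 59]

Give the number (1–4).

4

Key hex bytes 41 c8 b4 b3 6f 81 32 is 7 bytes > B = 6, so hash it first: H(key) = 03 92, then zero-pad to 6 bytes: K' = 03 92 00 00 00 00.
K' ⊕ ipad = 35 a4 36 36 36 36; K' ⊕ opad = 5f ce 5c 5c 5c 5c.
m1: inner = H(35 a4 36 36 36 36 d0 1f 65 59) = 03 5e; tag = H(5f ce 5c 5c 5c 5c 03 5e) = 02fe
m2: inner = H(35 a4 36 36 36 36 3c c7 8e 65) = 03 a7; tag = H(5f ce 5c 5c 5c 5c 03 a7) = 0347
m3: inner = H(35 a4 36 36 36 36 72 62 77 61) = 03 5d; tag = H(5f ce 5c 5c 5c 5c 03 5d) = 02fd
m4: inner = H(35 a4 36 36 36 36 1b 28 df 3b) = 03 0e; tag = H(5f ce 5c 5c 5c 5c 03 0e) = 02ae ← matches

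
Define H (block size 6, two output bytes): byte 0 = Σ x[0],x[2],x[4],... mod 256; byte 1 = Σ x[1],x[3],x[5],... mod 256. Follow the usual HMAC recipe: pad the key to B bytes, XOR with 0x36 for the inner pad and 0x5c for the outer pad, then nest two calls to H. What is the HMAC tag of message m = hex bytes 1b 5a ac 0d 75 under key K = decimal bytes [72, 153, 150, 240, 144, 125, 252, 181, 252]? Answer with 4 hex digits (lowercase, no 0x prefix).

Key decimal bytes [72, 153, 150, 240, 144, 125, 252, 181, 252] = 48 99 96 f0 90 7d fc b5 fc is 9 bytes > B = 6, so hash it first: H(key) = 66 bb, then zero-pad to 6 bytes: K' = 66 bb 00 00 00 00.
K' ⊕ ipad = 50 8d 36 36 36 36.  K' ⊕ opad = 3a e7 5c 5c 5c 5c.
Inner input = (K'⊕ipad) ∥ m = 50 8d 36 36 36 36 ∥ 1b 5a ac 0d 75.
Inner hash: even-index sum = 504 mod 256 = 248; odd-index sum = 352 mod 256 = 96 → f8 60.
Outer input = (K'⊕opad) ∥ inner = 3a e7 5c 5c 5c 5c ∥ f8 60.
Outer hash (tag): even-index sum = 490 mod 256 = 234; odd-index sum = 511 mod 256 = 255 → ea ff.

eaff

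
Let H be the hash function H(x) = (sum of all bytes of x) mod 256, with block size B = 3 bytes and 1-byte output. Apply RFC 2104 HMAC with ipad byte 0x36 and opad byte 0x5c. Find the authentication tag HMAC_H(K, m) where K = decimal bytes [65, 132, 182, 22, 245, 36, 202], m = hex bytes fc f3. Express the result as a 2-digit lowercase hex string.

7d

Key decimal bytes [65, 132, 182, 22, 245, 36, 202] = 41 84 b6 16 f5 24 ca is 7 bytes > B = 3, so hash it first: H(key) = 74, then zero-pad to 3 bytes: K' = 74 00 00.
K' ⊕ ipad = 42 36 36.  K' ⊕ opad = 28 5c 5c.
Inner input = (K'⊕ipad) ∥ m = 42 36 36 ∥ fc f3.
Inner hash: sum = 66+54+54+252+243 = 669; mod 256 = 157 → 9d.
Outer input = (K'⊕opad) ∥ inner = 28 5c 5c ∥ 9d.
Outer hash (tag): sum = 40+92+92+157 = 381; mod 256 = 125 → 7d.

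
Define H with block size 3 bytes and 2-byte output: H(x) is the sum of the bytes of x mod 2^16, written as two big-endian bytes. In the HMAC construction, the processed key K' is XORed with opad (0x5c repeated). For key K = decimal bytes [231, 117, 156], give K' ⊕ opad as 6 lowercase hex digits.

bb29c0

Key decimal bytes [231, 117, 156] = e7 75 9c is exactly B = 3 bytes: K' = e7 75 9c.
XOR each byte with 0x5c: e7⊕5c=bb, 75⊕5c=29, 9c⊕5c=c0.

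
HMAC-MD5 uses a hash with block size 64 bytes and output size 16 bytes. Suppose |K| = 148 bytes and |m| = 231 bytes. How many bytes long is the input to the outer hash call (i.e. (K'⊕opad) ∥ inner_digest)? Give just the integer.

Key is 148 > 64 bytes, so it is hashed to 16 bytes then zero-padded to 64: |K'| = 64.
Outer input = (K'⊕opad) ∥ H(inner) → 64 + 16 = 80 bytes.

80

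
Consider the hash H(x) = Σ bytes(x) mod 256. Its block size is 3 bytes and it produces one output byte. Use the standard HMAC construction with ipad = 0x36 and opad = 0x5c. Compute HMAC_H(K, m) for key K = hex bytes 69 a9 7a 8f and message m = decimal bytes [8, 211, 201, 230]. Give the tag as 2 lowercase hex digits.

22

Key hex bytes 69 a9 7a 8f is 4 bytes > B = 3, so hash it first: H(key) = 1b, then zero-pad to 3 bytes: K' = 1b 00 00.
K' ⊕ ipad = 2d 36 36.  K' ⊕ opad = 47 5c 5c.
Inner input = (K'⊕ipad) ∥ m = 2d 36 36 ∥ 08 d3 c9 e6.
Inner hash: sum = 45+54+54+8+211+201+230 = 803; mod 256 = 35 → 23.
Outer input = (K'⊕opad) ∥ inner = 47 5c 5c ∥ 23.
Outer hash (tag): sum = 71+92+92+35 = 290; mod 256 = 34 → 22.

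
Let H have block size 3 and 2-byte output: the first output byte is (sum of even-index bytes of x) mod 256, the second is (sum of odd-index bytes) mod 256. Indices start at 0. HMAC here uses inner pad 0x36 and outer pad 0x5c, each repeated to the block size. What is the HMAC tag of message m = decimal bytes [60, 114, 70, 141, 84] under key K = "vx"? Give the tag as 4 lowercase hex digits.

aa99

Key "vx" = 76 78 is 2 bytes ≤ B = 3; zero-pad to 3 bytes: K' = 76 78 00.
K' ⊕ ipad = 40 4e 36.  K' ⊕ opad = 2a 24 5c.
Inner input = (K'⊕ipad) ∥ m = 40 4e 36 ∥ 3c 72 46 8d 54.
Inner hash: even-index sum = 373 mod 256 = 117; odd-index sum = 292 mod 256 = 36 → 75 24.
Outer input = (K'⊕opad) ∥ inner = 2a 24 5c ∥ 75 24.
Outer hash (tag): even-index sum = 170 mod 256 = 170; odd-index sum = 153 mod 256 = 153 → aa 99.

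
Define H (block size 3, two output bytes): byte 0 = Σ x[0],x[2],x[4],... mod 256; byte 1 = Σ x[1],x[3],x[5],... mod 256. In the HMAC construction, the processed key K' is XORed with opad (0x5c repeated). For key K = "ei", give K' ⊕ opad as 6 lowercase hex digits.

Key "ei" = 65 69 is 2 bytes ≤ B = 3; zero-pad to 3 bytes: K' = 65 69 00.
XOR each byte with 0x5c: 65⊕5c=39, 69⊕5c=35, 00⊕5c=5c.

39355c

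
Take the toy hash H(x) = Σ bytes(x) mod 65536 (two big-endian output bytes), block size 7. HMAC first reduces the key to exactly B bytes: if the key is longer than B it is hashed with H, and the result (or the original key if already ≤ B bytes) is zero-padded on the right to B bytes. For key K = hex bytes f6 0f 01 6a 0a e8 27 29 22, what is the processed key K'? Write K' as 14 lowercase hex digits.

|K| = 9 > B = 7, so first hash the key.
H(K): sum = 246+15+1+106+10+232+39+41+34 = 724 → 02 d4.
Zero-pad H(K) = 02 d4 to 7 bytes: K' = 02 d4 00 00 00 00 00.

02d40000000000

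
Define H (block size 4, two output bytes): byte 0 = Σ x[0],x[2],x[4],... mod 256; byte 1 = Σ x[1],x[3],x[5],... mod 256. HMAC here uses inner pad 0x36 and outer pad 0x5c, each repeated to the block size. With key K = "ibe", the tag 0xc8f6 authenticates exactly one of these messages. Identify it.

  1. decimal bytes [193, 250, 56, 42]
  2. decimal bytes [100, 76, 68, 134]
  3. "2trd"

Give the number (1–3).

Key "ibe" = 69 62 65 is 3 bytes ≤ B = 4; zero-pad to 4 bytes: K' = 69 62 65 00.
K' ⊕ ipad = 5f 54 53 36; K' ⊕ opad = 35 3e 39 5c.
m1: inner = H(5f 54 53 36 c1 fa 38 2a) = ab ae; tag = H(35 3e 39 5c ab ae) = 1948
m2: inner = H(5f 54 53 36 64 4c 44 86) = 5a 5c; tag = H(35 3e 39 5c 5a 5c) = c8f6 ← matches
m3: inner = H(5f 54 53 36 32 74 72 64) = 56 62; tag = H(35 3e 39 5c 56 62) = c4fc

2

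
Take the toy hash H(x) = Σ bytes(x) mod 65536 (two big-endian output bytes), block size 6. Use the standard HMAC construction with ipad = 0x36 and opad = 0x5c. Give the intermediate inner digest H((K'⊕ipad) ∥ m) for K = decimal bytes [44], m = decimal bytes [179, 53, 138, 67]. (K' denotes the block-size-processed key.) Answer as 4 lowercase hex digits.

02dd

Key decimal bytes [44] = 2c is 1 byte ≤ B = 6; zero-pad to 6 bytes: K' = 2c 00 00 00 00 00.
K' ⊕ ipad = 1a 36 36 36 36 36.
Inner input = 1a 36 36 36 36 36 ∥ b3 35 8a 43.
Inner hash: sum = 26+54+54+54+54+54+179+53+138+67 = 733 → 02 dd.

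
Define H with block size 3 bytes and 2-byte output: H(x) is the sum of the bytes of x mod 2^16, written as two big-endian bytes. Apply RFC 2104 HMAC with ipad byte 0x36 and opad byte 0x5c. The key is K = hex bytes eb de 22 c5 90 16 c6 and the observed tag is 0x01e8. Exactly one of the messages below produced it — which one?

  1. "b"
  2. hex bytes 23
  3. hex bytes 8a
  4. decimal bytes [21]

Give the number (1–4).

Key hex bytes eb de 22 c5 90 16 c6 is 7 bytes > B = 3, so hash it first: H(key) = 04 1c, then zero-pad to 3 bytes: K' = 04 1c 00.
K' ⊕ ipad = 32 2a 36; K' ⊕ opad = 58 40 5c.
m1: inner = H(32 2a 36 62) = 00 f4; tag = H(58 40 5c 00 f4) = 01e8 ← matches
m2: inner = H(32 2a 36 23) = 00 b5; tag = H(58 40 5c 00 b5) = 01a9
m3: inner = H(32 2a 36 8a) = 01 1c; tag = H(58 40 5c 01 1c) = 0111
m4: inner = H(32 2a 36 15) = 00 a7; tag = H(58 40 5c 00 a7) = 019b

1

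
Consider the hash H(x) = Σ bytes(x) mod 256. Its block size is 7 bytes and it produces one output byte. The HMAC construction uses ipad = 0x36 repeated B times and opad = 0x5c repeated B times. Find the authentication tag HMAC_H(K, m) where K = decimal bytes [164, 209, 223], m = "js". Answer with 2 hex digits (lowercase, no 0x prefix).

8f

Key decimal bytes [164, 209, 223] = a4 d1 df is 3 bytes ≤ B = 7; zero-pad to 7 bytes: K' = a4 d1 df 00 00 00 00.
K' ⊕ ipad = 92 e7 e9 36 36 36 36.  K' ⊕ opad = f8 8d 83 5c 5c 5c 5c.
Inner input = (K'⊕ipad) ∥ m = 92 e7 e9 36 36 36 36 ∥ 6a 73.
Inner hash: sum = 146+231+233+54+54+54+54+106+115 = 1047; mod 256 = 23 → 17.
Outer input = (K'⊕opad) ∥ inner = f8 8d 83 5c 5c 5c 5c ∥ 17.
Outer hash (tag): sum = 248+141+131+92+92+92+92+23 = 911; mod 256 = 143 → 8f.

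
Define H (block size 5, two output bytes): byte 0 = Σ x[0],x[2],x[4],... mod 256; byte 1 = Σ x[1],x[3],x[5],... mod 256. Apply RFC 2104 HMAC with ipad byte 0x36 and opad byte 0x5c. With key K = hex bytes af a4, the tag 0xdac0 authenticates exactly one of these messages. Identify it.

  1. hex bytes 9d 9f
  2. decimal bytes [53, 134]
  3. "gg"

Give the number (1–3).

Key hex bytes af a4 is 2 bytes ≤ B = 5; zero-pad to 5 bytes: K' = af a4 00 00 00.
K' ⊕ ipad = 99 92 36 36 36; K' ⊕ opad = f3 f8 5c 5c 5c.
m1: inner = H(99 92 36 36 36 9d 9f) = a4 65; tag = H(f3 f8 5c 5c 5c a4 65) = 10f8
m2: inner = H(99 92 36 36 36 35 86) = 8b fd; tag = H(f3 f8 5c 5c 5c 8b fd) = a8df
m3: inner = H(99 92 36 36 36 67 67) = 6c 2f; tag = H(f3 f8 5c 5c 5c 6c 2f) = dac0 ← matches

3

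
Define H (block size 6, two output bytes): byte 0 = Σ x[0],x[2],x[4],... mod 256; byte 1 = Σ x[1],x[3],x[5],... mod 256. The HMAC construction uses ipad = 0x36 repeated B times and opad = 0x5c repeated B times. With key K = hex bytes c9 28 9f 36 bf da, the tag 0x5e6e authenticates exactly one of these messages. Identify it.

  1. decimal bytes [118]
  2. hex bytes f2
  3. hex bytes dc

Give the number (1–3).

2

Key hex bytes c9 28 9f 36 bf da is exactly B = 6 bytes: K' = c9 28 9f 36 bf da.
K' ⊕ ipad = ff 1e a9 00 89 ec; K' ⊕ opad = 95 74 c3 6a e3 86.
m1: inner = H(ff 1e a9 00 89 ec 76) = a7 0a; tag = H(95 74 c3 6a e3 86 a7 0a) = e26e
m2: inner = H(ff 1e a9 00 89 ec f2) = 23 0a; tag = H(95 74 c3 6a e3 86 23 0a) = 5e6e ← matches
m3: inner = H(ff 1e a9 00 89 ec dc) = 0d 0a; tag = H(95 74 c3 6a e3 86 0d 0a) = 486e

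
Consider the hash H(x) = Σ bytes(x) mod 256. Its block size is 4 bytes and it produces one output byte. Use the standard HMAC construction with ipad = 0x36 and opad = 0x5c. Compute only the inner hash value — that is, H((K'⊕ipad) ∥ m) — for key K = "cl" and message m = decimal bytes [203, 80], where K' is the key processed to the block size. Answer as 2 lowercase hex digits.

Key "cl" = 63 6c is 2 bytes ≤ B = 4; zero-pad to 4 bytes: K' = 63 6c 00 00.
K' ⊕ ipad = 55 5a 36 36.
Inner input = 55 5a 36 36 ∥ cb 50.
Inner hash: sum = 85+90+54+54+203+80 = 566; mod 256 = 54 → 36.

36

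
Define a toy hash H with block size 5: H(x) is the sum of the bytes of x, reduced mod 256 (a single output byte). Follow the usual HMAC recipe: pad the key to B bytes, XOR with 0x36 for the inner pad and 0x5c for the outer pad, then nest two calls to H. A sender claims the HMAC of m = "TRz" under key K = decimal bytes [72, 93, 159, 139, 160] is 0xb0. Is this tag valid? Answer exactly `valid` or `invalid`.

valid

Key decimal bytes [72, 93, 159, 139, 160] = 48 5d 9f 8b a0 is exactly B = 5 bytes: K' = 48 5d 9f 8b a0.
K' ⊕ ipad = 7e 6b a9 bd 96; K' ⊕ opad = 14 01 c3 d7 fc.
Inner hash: sum = 126+107+169+189+150+84+82+122 = 1029; mod 256 = 5 → 05.
Outer hash (recomputed tag): sum = 20+1+195+215+252+5 = 688; mod 256 = 176 → b0.
Recomputed tag = b0; claimed = b0 → match.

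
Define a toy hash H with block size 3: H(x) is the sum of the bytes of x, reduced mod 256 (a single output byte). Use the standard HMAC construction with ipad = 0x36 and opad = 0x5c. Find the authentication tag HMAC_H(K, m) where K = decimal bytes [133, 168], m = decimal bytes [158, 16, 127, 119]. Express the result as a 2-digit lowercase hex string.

Key decimal bytes [133, 168] = 85 a8 is 2 bytes ≤ B = 3; zero-pad to 3 bytes: K' = 85 a8 00.
K' ⊕ ipad = b3 9e 36.  K' ⊕ opad = d9 f4 5c.
Inner input = (K'⊕ipad) ∥ m = b3 9e 36 ∥ 9e 10 7f 77.
Inner hash: sum = 179+158+54+158+16+127+119 = 811; mod 256 = 43 → 2b.
Outer input = (K'⊕opad) ∥ inner = d9 f4 5c ∥ 2b.
Outer hash (tag): sum = 217+244+92+43 = 596; mod 256 = 84 → 54.

54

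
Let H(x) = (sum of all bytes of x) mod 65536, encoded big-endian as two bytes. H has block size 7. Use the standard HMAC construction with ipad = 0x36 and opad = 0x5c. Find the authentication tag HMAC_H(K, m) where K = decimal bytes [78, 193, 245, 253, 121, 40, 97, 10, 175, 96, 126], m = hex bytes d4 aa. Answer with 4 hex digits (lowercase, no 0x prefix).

0359

Key decimal bytes [78, 193, 245, 253, 121, 40, 97, 10, 175, 96, 126] = 4e c1 f5 fd 79 28 61 0a af 60 7e is 11 bytes > B = 7, so hash it first: H(key) = 05 9a, then zero-pad to 7 bytes: K' = 05 9a 00 00 00 00 00.
K' ⊕ ipad = 33 ac 36 36 36 36 36.  K' ⊕ opad = 59 c6 5c 5c 5c 5c 5c.
Inner input = (K'⊕ipad) ∥ m = 33 ac 36 36 36 36 36 ∥ d4 aa.
Inner hash: sum = 51+172+54+54+54+54+54+212+170 = 875 → 03 6b.
Outer input = (K'⊕opad) ∥ inner = 59 c6 5c 5c 5c 5c 5c ∥ 03 6b.
Outer hash (tag): sum = 89+198+92+92+92+92+92+3+107 = 857 → 03 59.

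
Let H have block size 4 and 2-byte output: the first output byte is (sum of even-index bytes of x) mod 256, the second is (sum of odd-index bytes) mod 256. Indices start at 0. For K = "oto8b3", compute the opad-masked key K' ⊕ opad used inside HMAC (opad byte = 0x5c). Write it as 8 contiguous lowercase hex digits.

1c835c5c

Key "oto8b3" = 6f 74 6f 38 62 33 is 6 bytes > B = 4, so hash it first: H(key) = 40 df, then zero-pad to 4 bytes: K' = 40 df 00 00.
XOR each byte with 0x5c: 40⊕5c=1c, df⊕5c=83, 00⊕5c=5c, 00⊕5c=5c.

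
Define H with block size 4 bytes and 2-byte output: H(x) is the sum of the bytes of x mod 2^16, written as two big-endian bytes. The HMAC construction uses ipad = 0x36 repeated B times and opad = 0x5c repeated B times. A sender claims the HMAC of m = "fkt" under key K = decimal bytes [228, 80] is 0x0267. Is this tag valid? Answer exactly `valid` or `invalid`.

Key decimal bytes [228, 80] = e4 50 is 2 bytes ≤ B = 4; zero-pad to 4 bytes: K' = e4 50 00 00.
K' ⊕ ipad = d2 66 36 36; K' ⊕ opad = b8 0c 5c 5c.
Inner hash: sum = 210+102+54+54+102+107+116 = 745 → 02 e9.
Outer hash (recomputed tag): sum = 184+12+92+92+2+233 = 615 → 02 67.
Recomputed tag = 0267; claimed = 0267 → match.

valid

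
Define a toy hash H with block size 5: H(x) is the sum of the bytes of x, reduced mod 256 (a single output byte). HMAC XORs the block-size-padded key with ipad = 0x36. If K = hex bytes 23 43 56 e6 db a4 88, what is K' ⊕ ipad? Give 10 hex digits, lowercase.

9f36363636

Key hex bytes 23 43 56 e6 db a4 88 is 7 bytes > B = 5, so hash it first: H(key) = a9, then zero-pad to 5 bytes: K' = a9 00 00 00 00.
XOR each byte with 0x36: a9⊕36=9f, 00⊕36=36, 00⊕36=36, 00⊕36=36, 00⊕36=36.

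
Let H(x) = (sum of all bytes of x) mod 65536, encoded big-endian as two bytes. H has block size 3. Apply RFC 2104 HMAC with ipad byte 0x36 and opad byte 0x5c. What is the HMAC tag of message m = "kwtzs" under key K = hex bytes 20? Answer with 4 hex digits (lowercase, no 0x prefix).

Key hex bytes 20 is 1 byte ≤ B = 3; zero-pad to 3 bytes: K' = 20 00 00.
K' ⊕ ipad = 16 36 36.  K' ⊕ opad = 7c 5c 5c.
Inner input = (K'⊕ipad) ∥ m = 16 36 36 ∥ 6b 77 74 7a 73.
Inner hash: sum = 22+54+54+107+119+116+122+115 = 709 → 02 c5.
Outer input = (K'⊕opad) ∥ inner = 7c 5c 5c ∥ 02 c5.
Outer hash (tag): sum = 124+92+92+2+197 = 507 → 01 fb.

01fb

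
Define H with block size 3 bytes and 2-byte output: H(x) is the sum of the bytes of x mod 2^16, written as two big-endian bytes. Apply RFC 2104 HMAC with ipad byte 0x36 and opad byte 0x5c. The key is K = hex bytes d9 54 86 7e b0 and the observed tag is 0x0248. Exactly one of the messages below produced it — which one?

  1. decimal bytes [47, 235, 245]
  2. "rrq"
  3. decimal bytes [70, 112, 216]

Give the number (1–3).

3

Key hex bytes d9 54 86 7e b0 is 5 bytes > B = 3, so hash it first: H(key) = 02 e1, then zero-pad to 3 bytes: K' = 02 e1 00.
K' ⊕ ipad = 34 d7 36; K' ⊕ opad = 5e bd 5c.
m1: inner = H(34 d7 36 2f eb f5) = 03 50; tag = H(5e bd 5c 03 50) = 01ca
m2: inner = H(34 d7 36 72 72 71) = 02 96; tag = H(5e bd 5c 02 96) = 020f
m3: inner = H(34 d7 36 46 70 d8) = 02 cf; tag = H(5e bd 5c 02 cf) = 0248 ← matches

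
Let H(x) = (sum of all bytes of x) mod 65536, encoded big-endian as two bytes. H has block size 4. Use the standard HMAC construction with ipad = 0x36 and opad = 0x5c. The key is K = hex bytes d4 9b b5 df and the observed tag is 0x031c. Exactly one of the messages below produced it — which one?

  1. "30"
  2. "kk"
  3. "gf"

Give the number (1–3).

Key hex bytes d4 9b b5 df is exactly B = 4 bytes: K' = d4 9b b5 df.
K' ⊕ ipad = e2 ad 83 e9; K' ⊕ opad = 88 c7 e9 83.
m1: inner = H(e2 ad 83 e9 33 30) = 03 5e; tag = H(88 c7 e9 83 03 5e) = 031c ← matches
m2: inner = H(e2 ad 83 e9 6b 6b) = 03 d1; tag = H(88 c7 e9 83 03 d1) = 038f
m3: inner = H(e2 ad 83 e9 67 66) = 03 c8; tag = H(88 c7 e9 83 03 c8) = 0386

1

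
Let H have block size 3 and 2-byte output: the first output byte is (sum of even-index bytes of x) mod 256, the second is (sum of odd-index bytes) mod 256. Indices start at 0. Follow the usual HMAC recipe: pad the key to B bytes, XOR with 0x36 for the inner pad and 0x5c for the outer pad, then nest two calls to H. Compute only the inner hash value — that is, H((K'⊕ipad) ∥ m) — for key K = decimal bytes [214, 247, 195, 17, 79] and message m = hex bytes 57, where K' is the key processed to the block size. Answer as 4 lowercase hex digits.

Key decimal bytes [214, 247, 195, 17, 79] = d6 f7 c3 11 4f is 5 bytes > B = 3, so hash it first: H(key) = e8 08, then zero-pad to 3 bytes: K' = e8 08 00.
K' ⊕ ipad = de 3e 36.
Inner input = de 3e 36 ∥ 57.
Inner hash: even-index sum = 276 mod 256 = 20; odd-index sum = 149 mod 256 = 149 → 14 95.

1495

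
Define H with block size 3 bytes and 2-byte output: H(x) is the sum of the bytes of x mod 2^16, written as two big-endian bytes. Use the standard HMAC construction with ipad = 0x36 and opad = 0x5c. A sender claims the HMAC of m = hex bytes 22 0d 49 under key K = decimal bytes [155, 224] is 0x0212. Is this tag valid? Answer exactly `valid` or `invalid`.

Key decimal bytes [155, 224] = 9b e0 is 2 bytes ≤ B = 3; zero-pad to 3 bytes: K' = 9b e0 00.
K' ⊕ ipad = ad d6 36; K' ⊕ opad = c7 bc 5c.
Inner hash: sum = 173+214+54+34+13+73 = 561 → 02 31.
Outer hash (recomputed tag): sum = 199+188+92+2+49 = 530 → 02 12.
Recomputed tag = 0212; claimed = 0212 → match.

valid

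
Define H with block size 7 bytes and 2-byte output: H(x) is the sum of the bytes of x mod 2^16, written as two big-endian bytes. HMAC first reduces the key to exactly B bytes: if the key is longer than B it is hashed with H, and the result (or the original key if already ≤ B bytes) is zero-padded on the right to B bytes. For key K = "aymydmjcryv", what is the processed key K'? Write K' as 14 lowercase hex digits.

|K| = 11 > B = 7, so first hash the key.
H(K): sum = 97+121+109+121+100+109+106+99+114+121+118 = 1215 → 04 bf.
Zero-pad H(K) = 04 bf to 7 bytes: K' = 04 bf 00 00 00 00 00.

04bf0000000000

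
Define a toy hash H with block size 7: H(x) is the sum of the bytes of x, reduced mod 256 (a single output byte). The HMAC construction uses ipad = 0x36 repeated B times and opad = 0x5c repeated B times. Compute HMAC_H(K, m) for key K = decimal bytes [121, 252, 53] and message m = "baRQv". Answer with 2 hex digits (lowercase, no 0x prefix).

Key decimal bytes [121, 252, 53] = 79 fc 35 is 3 bytes ≤ B = 7; zero-pad to 7 bytes: K' = 79 fc 35 00 00 00 00.
K' ⊕ ipad = 4f ca 03 36 36 36 36.  K' ⊕ opad = 25 a0 69 5c 5c 5c 5c.
Inner input = (K'⊕ipad) ∥ m = 4f ca 03 36 36 36 36 ∥ 62 61 52 51 76.
Inner hash: sum = 79+202+3+54+54+54+54+98+97+82+81+118 = 976; mod 256 = 208 → d0.
Outer input = (K'⊕opad) ∥ inner = 25 a0 69 5c 5c 5c 5c ∥ d0.
Outer hash (tag): sum = 37+160+105+92+92+92+92+208 = 878; mod 256 = 110 → 6e.

6e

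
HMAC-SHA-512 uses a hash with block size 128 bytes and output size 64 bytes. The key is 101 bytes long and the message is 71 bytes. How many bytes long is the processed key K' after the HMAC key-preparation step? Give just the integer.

Key is 101 ≤ 128 bytes, zero-padded: |K'| = 128.

128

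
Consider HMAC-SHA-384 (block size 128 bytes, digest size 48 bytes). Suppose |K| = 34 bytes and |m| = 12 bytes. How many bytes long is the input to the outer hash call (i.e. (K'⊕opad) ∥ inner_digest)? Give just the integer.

176

Key is 34 ≤ 128 bytes, zero-padded: |K'| = 128.
Outer input = (K'⊕opad) ∥ H(inner) → 128 + 48 = 176 bytes.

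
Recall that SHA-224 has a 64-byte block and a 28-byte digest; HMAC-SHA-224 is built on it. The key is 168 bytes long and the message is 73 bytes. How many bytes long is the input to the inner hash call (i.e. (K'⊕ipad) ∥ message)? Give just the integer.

Key is 168 > 64 bytes, so it is hashed to 28 bytes then zero-padded to 64: |K'| = 64.
Inner input = (K'⊕ipad) ∥ m → 64 + 73 = 137 bytes.

137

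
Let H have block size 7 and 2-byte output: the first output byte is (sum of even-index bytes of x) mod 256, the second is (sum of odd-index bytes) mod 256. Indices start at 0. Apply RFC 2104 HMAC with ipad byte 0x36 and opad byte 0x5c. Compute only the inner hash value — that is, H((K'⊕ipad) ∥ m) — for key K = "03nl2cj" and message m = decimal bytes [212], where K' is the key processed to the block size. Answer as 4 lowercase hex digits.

Key "03nl2cj" = 30 33 6e 6c 32 63 6a is exactly B = 7 bytes: K' = 30 33 6e 6c 32 63 6a.
K' ⊕ ipad = 06 05 58 5a 04 55 5c.
Inner input = 06 05 58 5a 04 55 5c ∥ d4.
Inner hash: even-index sum = 190 mod 256 = 190; odd-index sum = 392 mod 256 = 136 → be 88.

be88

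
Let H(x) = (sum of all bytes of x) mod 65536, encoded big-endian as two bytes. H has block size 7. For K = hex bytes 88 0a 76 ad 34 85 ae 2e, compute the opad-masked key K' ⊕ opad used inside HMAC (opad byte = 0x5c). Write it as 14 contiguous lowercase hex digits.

5f165c5c5c5c5c

Key hex bytes 88 0a 76 ad 34 85 ae 2e is 8 bytes > B = 7, so hash it first: H(key) = 03 4a, then zero-pad to 7 bytes: K' = 03 4a 00 00 00 00 00.
XOR each byte with 0x5c: 03⊕5c=5f, 4a⊕5c=16, 00⊕5c=5c, 00⊕5c=5c, 00⊕5c=5c, 00⊕5c=5c, 00⊕5c=5c.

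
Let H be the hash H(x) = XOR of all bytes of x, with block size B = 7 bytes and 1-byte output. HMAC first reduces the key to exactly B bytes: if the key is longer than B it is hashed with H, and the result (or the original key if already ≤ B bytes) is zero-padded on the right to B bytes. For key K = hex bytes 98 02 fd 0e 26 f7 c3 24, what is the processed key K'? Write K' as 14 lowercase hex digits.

|K| = 8 > B = 7, so first hash the key.
H(K): XOR 98⊕02⊕fd⊕0e⊕26⊕f7⊕c3⊕24 = 5f.
Zero-pad H(K) = 5f to 7 bytes: K' = 5f 00 00 00 00 00 00.

5f000000000000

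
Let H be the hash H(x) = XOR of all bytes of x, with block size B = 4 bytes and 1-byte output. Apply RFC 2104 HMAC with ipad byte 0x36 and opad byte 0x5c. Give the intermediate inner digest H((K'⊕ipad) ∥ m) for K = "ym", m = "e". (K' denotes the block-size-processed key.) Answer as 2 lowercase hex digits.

Key "ym" = 79 6d is 2 bytes ≤ B = 4; zero-pad to 4 bytes: K' = 79 6d 00 00.
K' ⊕ ipad = 4f 5b 36 36.
Inner input = 4f 5b 36 36 ∥ 65.
Inner hash: XOR 4f⊕5b⊕36⊕36⊕65 = 71.

71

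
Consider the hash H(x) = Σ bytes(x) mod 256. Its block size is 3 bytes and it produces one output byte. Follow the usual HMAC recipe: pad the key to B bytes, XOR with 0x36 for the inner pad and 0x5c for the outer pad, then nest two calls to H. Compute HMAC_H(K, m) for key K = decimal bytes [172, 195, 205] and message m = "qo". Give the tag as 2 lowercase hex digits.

Key decimal bytes [172, 195, 205] = ac c3 cd is exactly B = 3 bytes: K' = ac c3 cd.
K' ⊕ ipad = 9a f5 fb.  K' ⊕ opad = f0 9f 91.
Inner input = (K'⊕ipad) ∥ m = 9a f5 fb ∥ 71 6f.
Inner hash: sum = 154+245+251+113+111 = 874; mod 256 = 106 → 6a.
Outer input = (K'⊕opad) ∥ inner = f0 9f 91 ∥ 6a.
Outer hash (tag): sum = 240+159+145+106 = 650; mod 256 = 138 → 8a.

8a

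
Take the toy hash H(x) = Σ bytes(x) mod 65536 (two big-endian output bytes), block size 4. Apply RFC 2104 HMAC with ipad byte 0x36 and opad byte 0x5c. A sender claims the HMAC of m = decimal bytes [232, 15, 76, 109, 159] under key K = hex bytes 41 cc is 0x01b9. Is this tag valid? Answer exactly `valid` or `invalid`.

Key hex bytes 41 cc is 2 bytes ≤ B = 4; zero-pad to 4 bytes: K' = 41 cc 00 00.
K' ⊕ ipad = 77 fa 36 36; K' ⊕ opad = 1d 90 5c 5c.
Inner hash: sum = 119+250+54+54+232+15+76+109+159 = 1068 → 04 2c.
Outer hash (recomputed tag): sum = 29+144+92+92+4+44 = 405 → 01 95.
Recomputed tag = 0195; claimed = 01b9 → mismatch.

invalid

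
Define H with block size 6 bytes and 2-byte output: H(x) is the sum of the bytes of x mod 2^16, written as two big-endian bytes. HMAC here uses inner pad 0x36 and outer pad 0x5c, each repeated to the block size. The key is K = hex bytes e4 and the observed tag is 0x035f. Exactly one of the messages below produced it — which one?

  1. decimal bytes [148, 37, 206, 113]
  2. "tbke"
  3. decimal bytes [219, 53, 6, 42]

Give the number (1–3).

Key hex bytes e4 is 1 byte ≤ B = 6; zero-pad to 6 bytes: K' = e4 00 00 00 00 00.
K' ⊕ ipad = d2 36 36 36 36 36; K' ⊕ opad = b8 5c 5c 5c 5c 5c.
m1: inner = H(d2 36 36 36 36 36 94 25 ce 71) = 03 d8; tag = H(b8 5c 5c 5c 5c 5c 03 d8) = 035f ← matches
m2: inner = H(d2 36 36 36 36 36 74 62 6b 65) = 03 86; tag = H(b8 5c 5c 5c 5c 5c 03 86) = 030d
m3: inner = H(d2 36 36 36 36 36 db 35 06 2a) = 03 20; tag = H(b8 5c 5c 5c 5c 5c 03 20) = 02a7

1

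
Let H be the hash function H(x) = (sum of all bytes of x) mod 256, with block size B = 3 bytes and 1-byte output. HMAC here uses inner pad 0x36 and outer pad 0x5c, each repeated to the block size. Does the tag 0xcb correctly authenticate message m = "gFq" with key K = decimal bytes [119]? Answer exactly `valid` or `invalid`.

Key decimal bytes [119] = 77 is 1 byte ≤ B = 3; zero-pad to 3 bytes: K' = 77 00 00.
K' ⊕ ipad = 41 36 36; K' ⊕ opad = 2b 5c 5c.
Inner hash: sum = 65+54+54+103+70+113 = 459; mod 256 = 203 → cb.
Outer hash (recomputed tag): sum = 43+92+92+203 = 430; mod 256 = 174 → ae.
Recomputed tag = ae; claimed = cb → mismatch.

invalid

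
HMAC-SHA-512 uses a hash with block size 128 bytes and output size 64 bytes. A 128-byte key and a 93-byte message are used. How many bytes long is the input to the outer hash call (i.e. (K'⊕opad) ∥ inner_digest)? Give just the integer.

192

Key is 128 ≤ 128 bytes, zero-padded: |K'| = 128.
Outer input = (K'⊕opad) ∥ H(inner) → 128 + 64 = 192 bytes.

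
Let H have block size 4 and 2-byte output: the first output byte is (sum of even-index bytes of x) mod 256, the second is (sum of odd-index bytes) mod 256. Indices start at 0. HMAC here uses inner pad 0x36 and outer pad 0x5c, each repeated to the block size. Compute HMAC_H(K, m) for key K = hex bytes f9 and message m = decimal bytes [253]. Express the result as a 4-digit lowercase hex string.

0324

Key hex bytes f9 is 1 byte ≤ B = 4; zero-pad to 4 bytes: K' = f9 00 00 00.
K' ⊕ ipad = cf 36 36 36.  K' ⊕ opad = a5 5c 5c 5c.
Inner input = (K'⊕ipad) ∥ m = cf 36 36 36 ∥ fd.
Inner hash: even-index sum = 514 mod 256 = 2; odd-index sum = 108 mod 256 = 108 → 02 6c.
Outer input = (K'⊕opad) ∥ inner = a5 5c 5c 5c ∥ 02 6c.
Outer hash (tag): even-index sum = 259 mod 256 = 3; odd-index sum = 292 mod 256 = 36 → 03 24.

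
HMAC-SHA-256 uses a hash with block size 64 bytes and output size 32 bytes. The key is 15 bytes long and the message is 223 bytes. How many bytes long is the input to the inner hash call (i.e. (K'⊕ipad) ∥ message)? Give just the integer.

287

Key is 15 ≤ 64 bytes, zero-padded: |K'| = 64.
Inner input = (K'⊕ipad) ∥ m → 64 + 223 = 287 bytes.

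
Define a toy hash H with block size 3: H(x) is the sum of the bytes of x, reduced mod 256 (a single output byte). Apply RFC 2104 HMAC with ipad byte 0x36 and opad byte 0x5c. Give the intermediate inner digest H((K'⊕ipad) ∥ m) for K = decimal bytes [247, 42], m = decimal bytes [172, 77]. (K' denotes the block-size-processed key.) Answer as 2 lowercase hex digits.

0c

Key decimal bytes [247, 42] = f7 2a is 2 bytes ≤ B = 3; zero-pad to 3 bytes: K' = f7 2a 00.
K' ⊕ ipad = c1 1c 36.
Inner input = c1 1c 36 ∥ ac 4d.
Inner hash: sum = 193+28+54+172+77 = 524; mod 256 = 12 → 0c.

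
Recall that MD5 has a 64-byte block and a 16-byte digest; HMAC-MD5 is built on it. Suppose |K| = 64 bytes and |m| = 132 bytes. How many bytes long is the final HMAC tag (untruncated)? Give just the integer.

The tag is one MD5 digest: 16 bytes.

16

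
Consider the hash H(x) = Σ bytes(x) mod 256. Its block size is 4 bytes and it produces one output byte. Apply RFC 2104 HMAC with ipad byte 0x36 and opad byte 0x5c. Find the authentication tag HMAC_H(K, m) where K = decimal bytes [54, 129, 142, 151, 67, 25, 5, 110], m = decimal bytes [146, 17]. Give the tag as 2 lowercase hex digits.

Key decimal bytes [54, 129, 142, 151, 67, 25, 5, 110] = 36 81 8e 97 43 19 05 6e is 8 bytes > B = 4, so hash it first: H(key) = ab, then zero-pad to 4 bytes: K' = ab 00 00 00.
K' ⊕ ipad = 9d 36 36 36.  K' ⊕ opad = f7 5c 5c 5c.
Inner input = (K'⊕ipad) ∥ m = 9d 36 36 36 ∥ 92 11.
Inner hash: sum = 157+54+54+54+146+17 = 482; mod 256 = 226 → e2.
Outer input = (K'⊕opad) ∥ inner = f7 5c 5c 5c ∥ e2.
Outer hash (tag): sum = 247+92+92+92+226 = 749; mod 256 = 237 → ed.

ed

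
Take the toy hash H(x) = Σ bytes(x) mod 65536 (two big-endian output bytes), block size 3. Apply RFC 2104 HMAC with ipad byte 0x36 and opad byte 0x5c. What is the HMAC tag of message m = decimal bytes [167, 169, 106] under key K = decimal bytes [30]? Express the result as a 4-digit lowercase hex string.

Key decimal bytes [30] = 1e is 1 byte ≤ B = 3; zero-pad to 3 bytes: K' = 1e 00 00.
K' ⊕ ipad = 28 36 36.  K' ⊕ opad = 42 5c 5c.
Inner input = (K'⊕ipad) ∥ m = 28 36 36 ∥ a7 a9 6a.
Inner hash: sum = 40+54+54+167+169+106 = 590 → 02 4e.
Outer input = (K'⊕opad) ∥ inner = 42 5c 5c ∥ 02 4e.
Outer hash (tag): sum = 66+92+92+2+78 = 330 → 01 4a.

014a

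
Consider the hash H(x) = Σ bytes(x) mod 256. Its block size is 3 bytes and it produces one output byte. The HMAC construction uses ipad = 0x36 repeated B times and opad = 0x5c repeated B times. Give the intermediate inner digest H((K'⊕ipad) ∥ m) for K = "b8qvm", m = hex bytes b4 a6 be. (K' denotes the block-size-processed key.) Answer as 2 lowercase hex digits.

Key "b8qvm" = 62 38 71 76 6d is 5 bytes > B = 3, so hash it first: H(key) = ee, then zero-pad to 3 bytes: K' = ee 00 00.
K' ⊕ ipad = d8 36 36.
Inner input = d8 36 36 ∥ b4 a6 be.
Inner hash: sum = 216+54+54+180+166+190 = 860; mod 256 = 92 → 5c.

5c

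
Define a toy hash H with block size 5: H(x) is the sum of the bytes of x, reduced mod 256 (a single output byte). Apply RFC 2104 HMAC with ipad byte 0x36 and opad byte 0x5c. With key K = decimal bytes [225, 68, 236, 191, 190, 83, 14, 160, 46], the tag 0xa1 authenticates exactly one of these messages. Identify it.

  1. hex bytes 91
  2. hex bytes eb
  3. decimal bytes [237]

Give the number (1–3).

Key decimal bytes [225, 68, 236, 191, 190, 83, 14, 160, 46] = e1 44 ec bf be 53 0e a0 2e is 9 bytes > B = 5, so hash it first: H(key) = bd, then zero-pad to 5 bytes: K' = bd 00 00 00 00.
K' ⊕ ipad = 8b 36 36 36 36; K' ⊕ opad = e1 5c 5c 5c 5c.
m1: inner = H(8b 36 36 36 36 91) = f4; tag = H(e1 5c 5c 5c 5c f4) = 45
m2: inner = H(8b 36 36 36 36 eb) = 4e; tag = H(e1 5c 5c 5c 5c 4e) = 9f
m3: inner = H(8b 36 36 36 36 ed) = 50; tag = H(e1 5c 5c 5c 5c 50) = a1 ← matches

3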